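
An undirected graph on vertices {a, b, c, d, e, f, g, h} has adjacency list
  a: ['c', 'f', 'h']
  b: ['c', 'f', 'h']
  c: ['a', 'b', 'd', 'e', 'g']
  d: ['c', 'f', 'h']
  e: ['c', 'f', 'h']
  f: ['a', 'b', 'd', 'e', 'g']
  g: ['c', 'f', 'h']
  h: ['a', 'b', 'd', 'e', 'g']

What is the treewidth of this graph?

3

A width-3 tree decomposition is:
Bags: B1 = {c, f, g, h}  B2 = {a, c, f, h}  B3 = {c, e, f, h}  B4 = {b, c, f, h}  B5 = {c, d, f, h}
Tree: B1–B2, B2–B3, B3–B4, B4–B5
Every bag has size at most 4, so the width is 4 − 1 = 3 and tw(G) ≤ 3. For the lower bound: the 4 vertex sets {c,g}, {a,f}, {h}, {e} are disjoint, each induces a connected subgraph, and every pair is joined by at least one edge of G. Contracting each set to a single vertex therefore yields K_{4} as a minor, and since treewidth is minor-monotone, tw(G) ≥ tw(K_{4}) = 3. The upper and lower bounds meet at 3, so that is the treewidth.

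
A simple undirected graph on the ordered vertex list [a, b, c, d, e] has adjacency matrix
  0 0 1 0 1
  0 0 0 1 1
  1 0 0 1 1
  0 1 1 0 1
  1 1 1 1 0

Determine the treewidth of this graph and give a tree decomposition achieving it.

Treewidth 2.
One such decomposition:
Bags: B1 = {a, c, e}  B2 = {c, d, e}  B3 = {b, d, e}
Tree: B1–B2, B2–B3

Each bag holds 3 vertices, so the decomposition has width 2, which upper-bounds the treewidth. For the lower bound, the 3 vertices {c, d, e} are pairwise adjacent, and any tree decomposition puts a clique entirely inside one bag — forcing width ≥ 2. Therefore the treewidth is 2.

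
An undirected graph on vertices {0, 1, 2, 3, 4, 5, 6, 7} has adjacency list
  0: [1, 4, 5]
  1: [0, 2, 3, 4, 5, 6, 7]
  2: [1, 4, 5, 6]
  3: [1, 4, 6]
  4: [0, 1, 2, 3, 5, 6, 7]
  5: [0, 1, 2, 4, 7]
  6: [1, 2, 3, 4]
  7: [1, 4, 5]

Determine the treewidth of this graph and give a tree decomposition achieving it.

Every bag has size at most 4, so the width is 4 − 1 = 3 and tw(G) ≤ 3. Conversely, {1, 3, 4, 6} is a clique of size 4, and the vertices of any clique must share a bag in every tree decomposition; so some bag has ≥ 4 vertices and tw(G) ≥ 3. Combining the bounds, tw(G) = 3.

Treewidth 3.
Bags: B1 = {1, 2, 4, 6}  B2 = {1, 2, 4, 5}  B3 = {0, 1, 4, 5}  B4 = {1, 3, 4, 6}  B5 = {1, 4, 5, 7}
Tree: B1–B2, B2–B3, B1–B4, B3–B5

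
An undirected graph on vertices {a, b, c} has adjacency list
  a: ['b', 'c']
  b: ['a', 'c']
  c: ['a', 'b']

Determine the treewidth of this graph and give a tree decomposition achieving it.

Treewidth 2.
One such decomposition:
Bags: B1 = {a, b, c}
Tree: (single bag)

With just one bag of size 3, the width is 3 − 1 = 2, so tw(G) ≤ 2. For the lower bound, the 3 vertices {a, b, c} are pairwise adjacent, and any tree decomposition puts a clique entirely inside one bag — forcing width ≥ 2. Combining the bounds, tw(G) = 2.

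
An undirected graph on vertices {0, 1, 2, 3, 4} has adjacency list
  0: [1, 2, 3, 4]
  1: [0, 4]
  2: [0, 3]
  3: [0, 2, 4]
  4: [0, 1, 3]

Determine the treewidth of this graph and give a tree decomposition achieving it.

Treewidth 2.
One optimal decomposition is:
Bags: B1 = {0, 3, 4}  B2 = {0, 2, 3}  B3 = {0, 1, 4}
Tree: B1–B2, B1–B3

The largest bag has 3 vertices, giving width 2; this decomposition certifies tw(G) ≤ 2. For the lower bound, the 3 vertices {0, 1, 4} are pairwise adjacent, and any tree decomposition puts a clique entirely inside one bag — forcing width ≥ 2. Combining the bounds, tw(G) = 2.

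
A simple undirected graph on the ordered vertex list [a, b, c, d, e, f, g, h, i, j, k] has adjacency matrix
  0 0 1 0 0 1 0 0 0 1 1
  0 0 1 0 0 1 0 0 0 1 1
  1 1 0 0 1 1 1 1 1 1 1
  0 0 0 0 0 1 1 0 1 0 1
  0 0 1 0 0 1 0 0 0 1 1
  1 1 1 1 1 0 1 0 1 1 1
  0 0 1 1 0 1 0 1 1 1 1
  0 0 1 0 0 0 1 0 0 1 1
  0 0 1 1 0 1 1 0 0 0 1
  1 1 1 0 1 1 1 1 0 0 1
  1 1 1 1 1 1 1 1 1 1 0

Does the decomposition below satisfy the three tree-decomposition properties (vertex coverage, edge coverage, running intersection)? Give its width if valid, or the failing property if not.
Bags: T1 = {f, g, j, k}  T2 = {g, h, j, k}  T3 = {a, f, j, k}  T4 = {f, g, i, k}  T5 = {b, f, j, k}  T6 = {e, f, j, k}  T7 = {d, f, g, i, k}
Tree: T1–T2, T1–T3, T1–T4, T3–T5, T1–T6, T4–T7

No — vertex c appears in no bag.

A tree decomposition must satisfy three properties: every vertex lies in some bag; for every edge, both endpoints lie together in some bag; and for every vertex, the bags containing it form a connected subtree. Here vertex c appears in no bag, so the decomposition is invalid.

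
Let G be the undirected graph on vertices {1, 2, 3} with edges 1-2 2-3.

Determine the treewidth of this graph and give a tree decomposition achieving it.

Treewidth 1.
Bags: B1 = {2, 3}  B2 = {1, 2}
Tree: B1–B2

Every bag has size at most 2, so the width is 2 − 1 = 1 and tw(G) ≤ 1. Since G has at least one edge (e.g. 3–2), it is not an edgeless graph, so tw(G) ≥ 1. The upper and lower bounds meet at 1, so that is the treewidth.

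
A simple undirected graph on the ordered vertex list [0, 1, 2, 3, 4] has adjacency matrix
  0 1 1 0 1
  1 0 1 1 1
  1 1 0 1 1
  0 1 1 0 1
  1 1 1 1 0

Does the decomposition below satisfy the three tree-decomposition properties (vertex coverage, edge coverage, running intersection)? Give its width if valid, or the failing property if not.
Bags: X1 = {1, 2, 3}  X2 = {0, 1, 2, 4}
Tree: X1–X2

No — edge (4,3) lies in no bag.

A tree decomposition must satisfy three properties: every vertex lies in some bag; for every edge, both endpoints lie together in some bag; and for every vertex, the bags containing it form a connected subtree. Here edge (4,3) lies in no bag, so the decomposition is invalid.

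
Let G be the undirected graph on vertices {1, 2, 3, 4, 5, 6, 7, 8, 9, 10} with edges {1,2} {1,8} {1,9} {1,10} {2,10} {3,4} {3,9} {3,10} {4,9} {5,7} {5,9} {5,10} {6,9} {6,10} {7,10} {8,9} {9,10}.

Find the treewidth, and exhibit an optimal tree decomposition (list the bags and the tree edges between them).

The largest bag has 3 vertices, giving width 2; this decomposition certifies tw(G) ≤ 2. Conversely, {1, 8, 9} is a clique of size 3, and the vertices of any clique must share a bag in every tree decomposition; so some bag has ≥ 3 vertices and tw(G) ≥ 2. Combining the bounds, tw(G) = 2.

Treewidth 2.
One such decomposition:
Bags: B1 = {1, 9, 10}  B2 = {6, 9, 10}  B3 = {5, 9, 10}  B4 = {3, 9, 10}  B5 = {1, 8, 9}  B6 = {3, 4, 9}  B7 = {5, 7, 10}  B8 = {1, 2, 10}
Tree: B1–B2, B1–B3, B1–B4, B1–B5, B4–B6, B3–B7, B1–B8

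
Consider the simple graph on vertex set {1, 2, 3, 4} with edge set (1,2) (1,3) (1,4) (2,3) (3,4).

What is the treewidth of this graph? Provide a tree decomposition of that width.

Treewidth 2.
Bags: B1 = {1, 2, 3}  B2 = {1, 3, 4}
Tree: B1–B2

The largest bag has 3 vertices, giving width 2; this decomposition certifies tw(G) ≤ 2. For the lower bound, the 3 vertices {1, 2, 3} are pairwise adjacent, and any tree decomposition puts a clique entirely inside one bag — forcing width ≥ 2. Therefore the treewidth is 2.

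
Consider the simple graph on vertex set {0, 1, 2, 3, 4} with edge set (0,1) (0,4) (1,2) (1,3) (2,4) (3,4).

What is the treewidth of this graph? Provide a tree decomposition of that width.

Treewidth 2.
One optimal decomposition is:
Bags: B1 = {1, 3, 4}  B2 = {0, 1, 4}  B3 = {1, 2, 4}
Tree: B1–B2, B2–B3

Every bag has size at most 3, so the width is 3 − 1 = 2 and tw(G) ≤ 2. For the lower bound, G contains the cycle 1–3–4–0–1, so G is not a forest; only forests have treewidth ≤ 1, hence tw(G) ≥ 2. The upper and lower bounds meet at 2, so that is the treewidth.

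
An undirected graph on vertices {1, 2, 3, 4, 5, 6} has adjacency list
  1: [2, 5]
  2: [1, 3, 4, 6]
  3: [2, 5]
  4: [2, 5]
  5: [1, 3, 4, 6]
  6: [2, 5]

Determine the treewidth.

A width-2 tree decomposition is:
Bags: B1 = {1, 2, 5}  B2 = {2, 4, 5}  B3 = {2, 3, 5}  B4 = {2, 5, 6}
Tree: B1–B2, B2–B3, B3–B4
The largest bag has 3 vertices, giving width 2; this decomposition certifies tw(G) ≤ 2. The edges 5–1–2–4–5 form a cycle, so G is not a tree and its treewidth is at least 2. Hence tw(G) = 2 exactly.

2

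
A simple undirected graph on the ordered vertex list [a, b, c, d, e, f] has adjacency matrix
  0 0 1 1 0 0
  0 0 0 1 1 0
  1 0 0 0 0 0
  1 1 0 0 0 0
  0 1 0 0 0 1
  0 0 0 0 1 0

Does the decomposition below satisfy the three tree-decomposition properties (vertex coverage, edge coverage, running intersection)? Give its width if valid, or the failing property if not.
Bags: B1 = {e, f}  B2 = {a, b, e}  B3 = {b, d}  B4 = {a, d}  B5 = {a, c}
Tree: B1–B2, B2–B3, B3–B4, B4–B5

A tree decomposition must satisfy three properties: every vertex lies in some bag; for every edge, both endpoints lie together in some bag; and for every vertex, the bags containing it form a connected subtree. Here bags containing vertex a are not connected in the tree, so the decomposition is invalid.

No — bags containing vertex a are not connected in the tree.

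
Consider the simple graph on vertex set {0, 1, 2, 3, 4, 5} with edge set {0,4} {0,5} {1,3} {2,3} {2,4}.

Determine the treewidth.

A width-1 tree decomposition is:
Bags: B1 = {0, 5}  B2 = {0, 4}  B3 = {2, 4}  B4 = {2, 3}  B5 = {1, 3}
Tree: B1–B2, B2–B3, B3–B4, B4–B5
Each bag holds 2 vertices, so the decomposition has width 1, which upper-bounds the treewidth. G has an edge, so its treewidth is at least 1. The upper and lower bounds meet at 1, so that is the treewidth.

1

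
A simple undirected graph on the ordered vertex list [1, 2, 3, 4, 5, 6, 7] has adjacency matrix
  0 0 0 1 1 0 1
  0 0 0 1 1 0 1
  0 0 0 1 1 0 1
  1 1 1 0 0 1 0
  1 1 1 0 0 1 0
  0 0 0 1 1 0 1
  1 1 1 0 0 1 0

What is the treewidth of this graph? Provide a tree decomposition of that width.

The largest bag has 4 vertices, giving width 3; this decomposition certifies tw(G) ≤ 3. For the lower bound: the 4 vertex sets {3,7}, {5,6}, {4}, {1} are disjoint, each induces a connected subgraph, and every pair is joined by at least one edge of G. Contracting each set to a single vertex therefore yields K_{4} as a minor, and since treewidth is minor-monotone, tw(G) ≥ tw(K_{4}) = 3. Hence tw(G) = 3 exactly.

Treewidth 3.
One optimal decomposition is:
Bags: B1 = {3, 4, 5, 7}  B2 = {4, 5, 6, 7}  B3 = {1, 4, 5, 7}  B4 = {2, 4, 5, 7}
Tree: B1–B2, B2–B3, B3–B4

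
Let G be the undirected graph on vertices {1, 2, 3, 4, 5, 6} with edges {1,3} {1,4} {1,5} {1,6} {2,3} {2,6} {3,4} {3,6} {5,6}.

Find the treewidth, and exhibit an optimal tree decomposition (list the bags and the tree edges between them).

The largest bag has 3 vertices, giving width 2; this decomposition certifies tw(G) ≤ 2. For the lower bound, the 3 vertices {1, 3, 4} are pairwise adjacent, and any tree decomposition puts a clique entirely inside one bag — forcing width ≥ 2. Combining the bounds, tw(G) = 2.

Treewidth 2.
One such decomposition:
Bags: B1 = {1, 3, 4}  B2 = {1, 3, 6}  B3 = {2, 3, 6}  B4 = {1, 5, 6}
Tree: B1–B2, B2–B3, B2–B4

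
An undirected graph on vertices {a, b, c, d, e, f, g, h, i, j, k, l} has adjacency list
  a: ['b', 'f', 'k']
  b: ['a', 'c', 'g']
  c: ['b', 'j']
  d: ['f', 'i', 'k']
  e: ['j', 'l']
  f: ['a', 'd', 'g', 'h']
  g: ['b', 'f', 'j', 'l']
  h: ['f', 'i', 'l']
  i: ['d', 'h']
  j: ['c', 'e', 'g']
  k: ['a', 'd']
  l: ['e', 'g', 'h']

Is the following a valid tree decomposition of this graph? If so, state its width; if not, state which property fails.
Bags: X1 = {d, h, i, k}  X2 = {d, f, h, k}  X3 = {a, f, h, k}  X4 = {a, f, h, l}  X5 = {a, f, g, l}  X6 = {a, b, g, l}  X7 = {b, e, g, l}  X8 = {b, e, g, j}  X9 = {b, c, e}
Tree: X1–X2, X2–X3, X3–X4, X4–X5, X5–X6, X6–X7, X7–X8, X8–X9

No — edge (j,c) lies in no bag.

A tree decomposition must satisfy three properties: every vertex lies in some bag; for every edge, both endpoints lie together in some bag; and for every vertex, the bags containing it form a connected subtree. Here edge (j,c) lies in no bag, so the decomposition is invalid.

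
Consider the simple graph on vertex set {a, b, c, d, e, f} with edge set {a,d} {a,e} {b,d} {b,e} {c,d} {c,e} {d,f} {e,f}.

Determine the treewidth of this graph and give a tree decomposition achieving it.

Every bag has size at most 3, so the width is 3 − 1 = 2 and tw(G) ≤ 2. The edges b–e–c–d–b form a cycle, so G is not a tree and its treewidth is at least 2. Combining the bounds, tw(G) = 2.

Treewidth 2.
One such decomposition:
Bags: B1 = {b, d, e}  B2 = {c, d, e}  B3 = {d, e, f}  B4 = {a, d, e}
Tree: B1–B2, B2–B3, B3–B4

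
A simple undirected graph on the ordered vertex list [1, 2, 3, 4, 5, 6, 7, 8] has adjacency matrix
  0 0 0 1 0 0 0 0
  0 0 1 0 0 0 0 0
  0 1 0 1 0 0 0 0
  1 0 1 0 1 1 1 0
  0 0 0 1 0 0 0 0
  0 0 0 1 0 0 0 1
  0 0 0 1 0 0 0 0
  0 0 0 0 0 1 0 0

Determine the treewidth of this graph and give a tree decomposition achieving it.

Every bag has size at most 2, so the width is 2 − 1 = 1 and tw(G) ≤ 1. Since G has at least one edge (e.g. 6–4), it is not an edgeless graph, so tw(G) ≥ 1. Therefore the treewidth is 1.

Treewidth 1.
Bags: B1 = {4, 6}  B2 = {1, 4}  B3 = {6, 8}  B4 = {4, 5}  B5 = {4, 7}  B6 = {3, 4}  B7 = {2, 3}
Tree: B1–B2, B1–B3, B2–B4, B1–B5, B4–B6, B6–B7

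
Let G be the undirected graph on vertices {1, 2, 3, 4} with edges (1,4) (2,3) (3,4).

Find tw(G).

1

A width-1 tree decomposition is:
Bags: B1 = {1, 4}  B2 = {3, 4}  B3 = {2, 3}
Tree: B1–B2, B2–B3
Every bag has size at most 2, so the width is 2 − 1 = 1 and tw(G) ≤ 1. G has an edge, so its treewidth is at least 1. Combining the bounds, tw(G) = 1.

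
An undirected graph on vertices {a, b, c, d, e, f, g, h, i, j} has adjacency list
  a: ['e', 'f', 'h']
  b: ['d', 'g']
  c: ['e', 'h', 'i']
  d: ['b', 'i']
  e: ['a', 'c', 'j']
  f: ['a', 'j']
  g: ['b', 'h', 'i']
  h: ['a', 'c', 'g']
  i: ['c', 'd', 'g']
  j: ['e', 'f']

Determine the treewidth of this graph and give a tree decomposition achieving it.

Every bag has size at most 3, so the width is 3 − 1 = 2 and tw(G) ≤ 2. Since f–j–e–a–f is a cycle in G, G is not acyclic. Forests are exactly the graphs of treewidth ≤ 1, so tw(G) ≥ 2. Hence tw(G) = 2 exactly.

Treewidth 2.
One such decomposition:
Bags: B1 = {a, f, j}  B2 = {a, e, j}  B3 = {a, e, h}  B4 = {c, e, h}  B5 = {c, g, h}  B6 = {c, g, i}  B7 = {b, g, i}  B8 = {b, d, i}
Tree: B1–B2, B2–B3, B3–B4, B4–B5, B5–B6, B6–B7, B7–B8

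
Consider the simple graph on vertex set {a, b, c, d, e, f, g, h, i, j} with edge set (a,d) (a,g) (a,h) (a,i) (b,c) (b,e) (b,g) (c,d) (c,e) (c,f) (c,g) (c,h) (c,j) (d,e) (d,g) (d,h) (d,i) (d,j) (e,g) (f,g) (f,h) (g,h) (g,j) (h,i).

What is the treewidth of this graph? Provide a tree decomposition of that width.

Each bag holds 4 vertices, so the decomposition has width 3, which upper-bounds the treewidth. On the other hand G contains the 4-clique {c, d, g, j}. A clique must lie in a single bag of any decomposition, so no decomposition can have width below 3. Combining the bounds, tw(G) = 3.

Treewidth 3.
One optimal decomposition is:
Bags: B1 = {c, d, e, g}  B2 = {c, d, g, h}  B3 = {c, f, g, h}  B4 = {a, d, g, h}  B5 = {c, d, g, j}  B6 = {a, d, h, i}  B7 = {b, c, e, g}
Tree: B1–B2, B2–B3, B2–B4, B2–B5, B4–B6, B1–B7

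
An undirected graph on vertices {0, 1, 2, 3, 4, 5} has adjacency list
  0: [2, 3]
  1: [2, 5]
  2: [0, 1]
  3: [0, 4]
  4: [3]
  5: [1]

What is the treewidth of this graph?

1

A width-1 tree decomposition is:
Bags: B1 = {3, 4}  B2 = {0, 3}  B3 = {0, 2}  B4 = {1, 2}  B5 = {1, 5}
Tree: B1–B2, B2–B3, B3–B4, B4–B5
The largest bag has 2 vertices, giving width 1; this decomposition certifies tw(G) ≤ 1. Any graph with an edge has treewidth ≥ 1, and G has the edge 4–3. Combining the bounds, tw(G) = 1.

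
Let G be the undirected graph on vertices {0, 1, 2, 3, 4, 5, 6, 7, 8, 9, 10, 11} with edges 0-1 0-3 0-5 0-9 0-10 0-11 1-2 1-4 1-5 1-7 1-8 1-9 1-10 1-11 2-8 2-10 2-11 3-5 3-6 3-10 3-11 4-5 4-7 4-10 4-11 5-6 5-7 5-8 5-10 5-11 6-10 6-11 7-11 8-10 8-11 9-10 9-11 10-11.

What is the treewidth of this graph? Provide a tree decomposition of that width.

Each bag holds 5 vertices, so the decomposition has width 4, which upper-bounds the treewidth. Conversely, {0, 1, 9, 10, 11} is a clique of size 5, and the vertices of any clique must share a bag in every tree decomposition; so some bag has ≥ 5 vertices and tw(G) ≥ 4. Combining the bounds, tw(G) = 4.

Treewidth 4.
Bags: B1 = {0, 3, 5, 10, 11}  B2 = {0, 1, 5, 10, 11}  B3 = {0, 1, 9, 10, 11}  B4 = {1, 4, 5, 10, 11}  B5 = {3, 5, 6, 10, 11}  B6 = {1, 4, 5, 7, 11}  B7 = {1, 5, 8, 10, 11}  B8 = {1, 2, 8, 10, 11}
Tree: B1–B2, B2–B3, B2–B4, B1–B5, B4–B6, B4–B7, B7–B8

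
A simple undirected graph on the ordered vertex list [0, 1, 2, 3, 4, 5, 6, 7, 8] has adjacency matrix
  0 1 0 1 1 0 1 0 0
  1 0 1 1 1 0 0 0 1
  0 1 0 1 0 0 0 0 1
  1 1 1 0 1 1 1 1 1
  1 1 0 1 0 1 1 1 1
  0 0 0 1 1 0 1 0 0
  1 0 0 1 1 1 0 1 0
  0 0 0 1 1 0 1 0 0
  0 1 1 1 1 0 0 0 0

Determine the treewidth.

A width-3 tree decomposition is:
Bags: B1 = {0, 3, 4, 6}  B2 = {3, 4, 5, 6}  B3 = {0, 1, 3, 4}  B4 = {1, 3, 4, 8}  B5 = {3, 4, 6, 7}  B6 = {1, 2, 3, 8}
Tree: B1–B2, B1–B3, B3–B4, B2–B5, B4–B6
Every bag has size at most 4, so the width is 4 − 1 = 3 and tw(G) ≤ 3. Conversely, {1, 2, 3, 8} is a clique of size 4, and the vertices of any clique must share a bag in every tree decomposition; so some bag has ≥ 4 vertices and tw(G) ≥ 3. Combining the bounds, tw(G) = 3.

3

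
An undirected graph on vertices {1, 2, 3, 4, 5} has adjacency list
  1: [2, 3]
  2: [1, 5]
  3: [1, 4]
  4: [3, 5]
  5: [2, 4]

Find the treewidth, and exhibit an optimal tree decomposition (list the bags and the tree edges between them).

Treewidth 2.
One such decomposition:
Bags: B1 = {1, 2, 5}  B2 = {1, 4, 5}  B3 = {1, 3, 4}
Tree: B1–B2, B2–B3

Each bag holds 3 vertices, so the decomposition has width 2, which upper-bounds the treewidth. The edges 1–2–5–4–3–1 form a cycle, so G is not a tree and its treewidth is at least 2. Combining the bounds, tw(G) = 2.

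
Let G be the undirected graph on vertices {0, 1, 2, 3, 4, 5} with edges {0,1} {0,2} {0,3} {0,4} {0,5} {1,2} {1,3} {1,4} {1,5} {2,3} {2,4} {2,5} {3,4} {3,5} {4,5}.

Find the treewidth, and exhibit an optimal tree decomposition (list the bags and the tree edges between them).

With just one bag of size 6, the width is 6 − 1 = 5, so tw(G) ≤ 5. On the other hand G contains the 6-clique {0, 1, 2, 3, 4, 5}. A clique must lie in a single bag of any decomposition, so no decomposition can have width below 5. Combining the bounds, tw(G) = 5.

Treewidth 5.
Bags: B1 = {0, 1, 2, 3, 4, 5}
Tree: (single bag)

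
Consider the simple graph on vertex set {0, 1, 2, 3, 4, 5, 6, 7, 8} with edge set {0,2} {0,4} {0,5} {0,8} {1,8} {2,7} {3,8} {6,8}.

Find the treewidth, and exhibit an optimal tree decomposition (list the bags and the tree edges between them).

Each bag holds 2 vertices, so the decomposition has width 1, which upper-bounds the treewidth. Any graph with an edge has treewidth ≥ 1, and G has the edge 5–0. The upper and lower bounds meet at 1, so that is the treewidth.

Treewidth 1.
One optimal decomposition is:
Bags: B1 = {0, 5}  B2 = {0, 4}  B3 = {0, 8}  B4 = {0, 2}  B5 = {3, 8}  B6 = {1, 8}  B7 = {2, 7}  B8 = {6, 8}
Tree: B1–B2, B1–B3, B3–B4, B3–B5, B5–B6, B4–B7, B6–B8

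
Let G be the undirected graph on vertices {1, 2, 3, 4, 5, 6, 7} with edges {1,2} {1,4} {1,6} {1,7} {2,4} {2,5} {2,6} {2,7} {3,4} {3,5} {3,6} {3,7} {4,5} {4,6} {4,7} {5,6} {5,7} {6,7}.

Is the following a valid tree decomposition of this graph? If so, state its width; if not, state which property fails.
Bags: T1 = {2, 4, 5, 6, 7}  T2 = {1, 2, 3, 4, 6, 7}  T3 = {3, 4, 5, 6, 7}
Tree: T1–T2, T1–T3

No — bags containing vertex 3 are not connected in the tree.

A tree decomposition must satisfy three properties: every vertex lies in some bag; for every edge, both endpoints lie together in some bag; and for every vertex, the bags containing it form a connected subtree. Here bags containing vertex 3 are not connected in the tree, so the decomposition is invalid.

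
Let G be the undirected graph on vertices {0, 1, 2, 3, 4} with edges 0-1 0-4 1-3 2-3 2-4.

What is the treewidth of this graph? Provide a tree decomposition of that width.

Treewidth 2.
One optimal decomposition is:
Bags: B1 = {0, 2, 4}  B2 = {0, 2, 3}  B3 = {0, 1, 3}
Tree: B1–B2, B2–B3

The largest bag has 3 vertices, giving width 2; this decomposition certifies tw(G) ≤ 2. The edges 0–4–2–3–1–0 form a cycle, so G is not a tree and its treewidth is at least 2. Combining the bounds, tw(G) = 2.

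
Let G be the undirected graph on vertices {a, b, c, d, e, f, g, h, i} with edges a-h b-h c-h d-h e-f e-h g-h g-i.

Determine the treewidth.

1

A width-1 tree decomposition is:
Bags: B1 = {c, h}  B2 = {a, h}  B3 = {e, h}  B4 = {g, h}  B5 = {g, i}  B6 = {d, h}  B7 = {e, f}  B8 = {b, h}
Tree: B1–B2, B2–B3, B1–B4, B4–B5, B3–B6, B3–B7, B6–B8
Every bag has size at most 2, so the width is 2 − 1 = 1 and tw(G) ≤ 1. Since G has at least one edge (e.g. c–h), it is not an edgeless graph, so tw(G) ≥ 1. The upper and lower bounds meet at 1, so that is the treewidth.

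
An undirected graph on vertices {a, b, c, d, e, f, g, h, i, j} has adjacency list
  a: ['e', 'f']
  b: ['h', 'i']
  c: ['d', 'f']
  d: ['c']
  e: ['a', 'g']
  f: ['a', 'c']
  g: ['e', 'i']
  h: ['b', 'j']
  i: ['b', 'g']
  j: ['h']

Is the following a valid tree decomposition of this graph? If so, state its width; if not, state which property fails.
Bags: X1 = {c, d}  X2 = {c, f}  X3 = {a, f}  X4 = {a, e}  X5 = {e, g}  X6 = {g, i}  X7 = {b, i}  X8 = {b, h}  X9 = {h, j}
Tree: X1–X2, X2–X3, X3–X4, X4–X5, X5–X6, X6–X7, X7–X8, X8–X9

Yes; width 1.

Checking the three conditions: (i) the bags cover all of {a, b, c, d, e, f, g, h, i, j}; (ii) for each edge, some bag contains both endpoints; (iii) the bags containing any fixed vertex form a subtree. All hold, so the decomposition is valid with width 2 − 1 = 1.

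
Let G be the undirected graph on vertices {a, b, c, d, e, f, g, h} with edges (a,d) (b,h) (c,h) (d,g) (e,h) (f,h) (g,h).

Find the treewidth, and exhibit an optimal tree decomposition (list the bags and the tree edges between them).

Treewidth 1.
One such decomposition:
Bags: B1 = {g, h}  B2 = {d, g}  B3 = {f, h}  B4 = {e, h}  B5 = {c, h}  B6 = {b, h}  B7 = {a, d}
Tree: B1–B2, B1–B3, B3–B4, B4–B5, B4–B6, B2–B7

Each bag holds 2 vertices, so the decomposition has width 1, which upper-bounds the treewidth. G has an edge, so its treewidth is at least 1. Hence tw(G) = 1 exactly.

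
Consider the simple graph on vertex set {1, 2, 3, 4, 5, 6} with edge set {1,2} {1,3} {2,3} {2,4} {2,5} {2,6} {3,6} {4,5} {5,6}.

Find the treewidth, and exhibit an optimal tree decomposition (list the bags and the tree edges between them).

Treewidth 2.
Bags: B1 = {2, 3, 6}  B2 = {1, 2, 3}  B3 = {2, 5, 6}  B4 = {2, 4, 5}
Tree: B1–B2, B1–B3, B3–B4

Each bag holds 3 vertices, so the decomposition has width 2, which upper-bounds the treewidth. For the lower bound, the 3 vertices {1, 2, 3} are pairwise adjacent, and any tree decomposition puts a clique entirely inside one bag — forcing width ≥ 2. Combining the bounds, tw(G) = 2.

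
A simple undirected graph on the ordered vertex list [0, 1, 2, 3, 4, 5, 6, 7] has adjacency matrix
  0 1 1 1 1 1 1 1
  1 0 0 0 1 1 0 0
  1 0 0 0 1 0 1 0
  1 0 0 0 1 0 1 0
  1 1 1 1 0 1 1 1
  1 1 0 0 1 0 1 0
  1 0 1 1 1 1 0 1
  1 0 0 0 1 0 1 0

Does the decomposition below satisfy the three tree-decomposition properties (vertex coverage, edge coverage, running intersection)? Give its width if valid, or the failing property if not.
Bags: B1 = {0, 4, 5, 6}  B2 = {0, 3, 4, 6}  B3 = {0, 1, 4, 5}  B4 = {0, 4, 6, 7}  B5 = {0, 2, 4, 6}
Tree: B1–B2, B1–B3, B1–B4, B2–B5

Yes; width 3.

Every vertex of G appears in some bag (union = {0, 1, 2, 3, 4, 5, 6, 7}); every edge is covered by a bag; and for each vertex v the set of bags containing v is connected in the bag tree. The decomposition is therefore valid. The largest bag has 4 vertices, so the width is 3.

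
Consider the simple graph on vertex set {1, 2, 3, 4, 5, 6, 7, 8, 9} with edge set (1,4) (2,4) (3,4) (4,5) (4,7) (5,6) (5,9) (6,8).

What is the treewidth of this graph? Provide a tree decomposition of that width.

Every bag has size at most 2, so the width is 2 − 1 = 1 and tw(G) ≤ 1. Since G has at least one edge (e.g. 8–6), it is not an edgeless graph, so tw(G) ≥ 1. Hence tw(G) = 1 exactly.

Treewidth 1.
One optimal decomposition is:
Bags: B1 = {6, 8}  B2 = {5, 6}  B3 = {4, 5}  B4 = {1, 4}  B5 = {2, 4}  B6 = {4, 7}  B7 = {5, 9}  B8 = {3, 4}
Tree: B1–B2, B2–B3, B3–B4, B3–B5, B4–B6, B2–B7, B6–B8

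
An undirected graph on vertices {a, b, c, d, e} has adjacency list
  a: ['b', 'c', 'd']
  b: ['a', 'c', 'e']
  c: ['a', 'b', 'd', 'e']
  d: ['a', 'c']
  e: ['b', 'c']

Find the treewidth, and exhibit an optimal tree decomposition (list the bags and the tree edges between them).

The largest bag has 3 vertices, giving width 2; this decomposition certifies tw(G) ≤ 2. On the other hand G contains the 3-clique {b, c, e}. A clique must lie in a single bag of any decomposition, so no decomposition can have width below 2. Combining the bounds, tw(G) = 2.

Treewidth 2.
Bags: B1 = {a, b, c}  B2 = {a, c, d}  B3 = {b, c, e}
Tree: B1–B2, B1–B3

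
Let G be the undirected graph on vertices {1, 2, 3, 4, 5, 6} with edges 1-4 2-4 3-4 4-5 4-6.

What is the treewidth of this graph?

A width-1 tree decomposition is:
Bags: B1 = {4, 6}  B2 = {1, 4}  B3 = {3, 4}  B4 = {2, 4}  B5 = {4, 5}
Tree: B1–B2, B1–B3, B2–B4, B4–B5
Every bag has size at most 2, so the width is 2 − 1 = 1 and tw(G) ≤ 1. Since G has at least one edge (e.g. 4–6), it is not an edgeless graph, so tw(G) ≥ 1. Therefore the treewidth is 1.

1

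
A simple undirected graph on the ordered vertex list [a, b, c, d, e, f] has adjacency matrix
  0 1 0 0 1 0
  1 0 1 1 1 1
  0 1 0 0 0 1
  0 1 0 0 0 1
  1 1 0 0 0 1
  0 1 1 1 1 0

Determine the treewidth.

2

A width-2 tree decomposition is:
Bags: B1 = {b, e, f}  B2 = {b, d, f}  B3 = {b, c, f}  B4 = {a, b, e}
Tree: B1–B2, B1–B3, B1–B4
Each bag holds 3 vertices, so the decomposition has width 2, which upper-bounds the treewidth. On the other hand G contains the 3-clique {a, b, e}. A clique must lie in a single bag of any decomposition, so no decomposition can have width below 2. Therefore the treewidth is 2.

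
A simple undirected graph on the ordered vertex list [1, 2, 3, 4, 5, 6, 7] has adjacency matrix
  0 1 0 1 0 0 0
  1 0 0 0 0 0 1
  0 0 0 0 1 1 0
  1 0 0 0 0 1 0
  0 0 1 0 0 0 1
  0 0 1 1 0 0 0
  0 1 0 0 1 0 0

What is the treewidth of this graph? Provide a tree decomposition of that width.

Treewidth 2.
One optimal decomposition is:
Bags: B1 = {3, 5, 7}  B2 = {2, 3, 7}  B3 = {1, 2, 3}  B4 = {1, 3, 4}  B5 = {3, 4, 6}
Tree: B1–B2, B2–B3, B3–B4, B4–B5

Each bag holds 3 vertices, so the decomposition has width 2, which upper-bounds the treewidth. For the lower bound, G contains the cycle 3–5–7–2–1–4–6–3, so G is not a forest; only forests have treewidth ≤ 1, hence tw(G) ≥ 2. Hence tw(G) = 2 exactly.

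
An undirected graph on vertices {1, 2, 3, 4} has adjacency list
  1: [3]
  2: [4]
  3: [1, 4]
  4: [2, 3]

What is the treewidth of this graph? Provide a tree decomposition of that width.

Treewidth 1.
One optimal decomposition is:
Bags: B1 = {2, 4}  B2 = {3, 4}  B3 = {1, 3}
Tree: B1–B2, B2–B3

The largest bag has 2 vertices, giving width 1; this decomposition certifies tw(G) ≤ 1. G has an edge, so its treewidth is at least 1. The upper and lower bounds meet at 1, so that is the treewidth.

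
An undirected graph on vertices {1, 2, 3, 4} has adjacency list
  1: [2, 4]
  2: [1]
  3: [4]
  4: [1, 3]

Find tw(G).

1

A width-1 tree decomposition is:
Bags: B1 = {1, 2}  B2 = {1, 4}  B3 = {3, 4}
Tree: B1–B2, B2–B3
Every bag has size at most 2, so the width is 2 − 1 = 1 and tw(G) ≤ 1. Any graph with an edge has treewidth ≥ 1, and G has the edge 2–1. Hence tw(G) = 1 exactly.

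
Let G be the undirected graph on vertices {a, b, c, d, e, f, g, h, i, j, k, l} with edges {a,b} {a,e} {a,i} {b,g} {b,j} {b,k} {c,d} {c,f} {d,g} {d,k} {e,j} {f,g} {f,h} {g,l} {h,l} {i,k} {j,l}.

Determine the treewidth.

A width-3 tree decomposition is:
Bags: B1 = {c, d, f, h}  B2 = {d, f, g, h}  B3 = {d, g, h, l}  B4 = {d, g, k, l}  B5 = {b, g, k, l}  B6 = {b, j, k, l}  B7 = {b, i, j, k}  B8 = {a, b, i, j}  B9 = {a, e, i, j}
Tree: B1–B2, B2–B3, B3–B4, B4–B5, B5–B6, B6–B7, B7–B8, B8–B9
Every bag has size at most 4, so the width is 4 − 1 = 3 and tw(G) ≤ 3. For the lower bound: the 4 vertex sets {c,f,h}, {d}, {g}, {b,j,k,l} are disjoint, each induces a connected subgraph, and every pair is joined by at least one edge of G. Contracting each set to a single vertex therefore yields K_{4} as a minor, and since treewidth is minor-monotone, tw(G) ≥ tw(K_{4}) = 3. The upper and lower bounds meet at 3, so that is the treewidth.

3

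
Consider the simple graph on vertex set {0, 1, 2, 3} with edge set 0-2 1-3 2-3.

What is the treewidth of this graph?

A width-1 tree decomposition is:
Bags: B1 = {2, 3}  B2 = {1, 3}  B3 = {0, 2}
Tree: B1–B2, B1–B3
Each bag holds 2 vertices, so the decomposition has width 1, which upper-bounds the treewidth. G has an edge, so its treewidth is at least 1. The upper and lower bounds meet at 1, so that is the treewidth.

1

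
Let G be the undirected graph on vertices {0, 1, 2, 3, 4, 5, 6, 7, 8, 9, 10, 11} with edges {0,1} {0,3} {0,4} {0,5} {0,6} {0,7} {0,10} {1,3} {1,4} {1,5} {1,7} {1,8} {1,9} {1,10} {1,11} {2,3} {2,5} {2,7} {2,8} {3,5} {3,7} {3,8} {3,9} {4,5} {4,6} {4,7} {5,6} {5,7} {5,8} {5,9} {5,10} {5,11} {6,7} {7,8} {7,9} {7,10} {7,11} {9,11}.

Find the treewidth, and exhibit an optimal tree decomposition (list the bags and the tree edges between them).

Every bag has size at most 5, so the width is 5 − 1 = 4 and tw(G) ≤ 4. For the lower bound, the 5 vertices {0, 1, 5, 7, 10} are pairwise adjacent, and any tree decomposition puts a clique entirely inside one bag — forcing width ≥ 4. The upper and lower bounds meet at 4, so that is the treewidth.

Treewidth 4.
One optimal decomposition is:
Bags: B1 = {0, 1, 3, 5, 7}  B2 = {0, 1, 5, 7, 10}  B3 = {1, 3, 5, 7, 8}  B4 = {1, 3, 5, 7, 9}  B5 = {0, 1, 4, 5, 7}  B6 = {2, 3, 5, 7, 8}  B7 = {0, 4, 5, 6, 7}  B8 = {1, 5, 7, 9, 11}
Tree: B1–B2, B1–B3, B1–B4, B2–B5, B3–B6, B5–B7, B4–B8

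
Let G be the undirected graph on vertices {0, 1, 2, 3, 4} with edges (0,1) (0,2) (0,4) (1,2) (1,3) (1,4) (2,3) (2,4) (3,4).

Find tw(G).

A width-3 tree decomposition is:
Bags: B1 = {1, 2, 3, 4}  B2 = {0, 1, 2, 4}
Tree: B1–B2
Each bag holds 4 vertices, so the decomposition has width 3, which upper-bounds the treewidth. On the other hand G contains the 4-clique {0, 1, 2, 4}. A clique must lie in a single bag of any decomposition, so no decomposition can have width below 3. Combining the bounds, tw(G) = 3.

3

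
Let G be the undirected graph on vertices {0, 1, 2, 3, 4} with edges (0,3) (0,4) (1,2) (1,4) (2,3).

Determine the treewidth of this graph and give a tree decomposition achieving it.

Treewidth 2.
One optimal decomposition is:
Bags: B1 = {1, 2, 3}  B2 = {1, 3, 4}  B3 = {0, 3, 4}
Tree: B1–B2, B2–B3

Every bag has size at most 3, so the width is 3 − 1 = 2 and tw(G) ≤ 2. The edges 3–2–1–4–0–3 form a cycle, so G is not a tree and its treewidth is at least 2. The upper and lower bounds meet at 2, so that is the treewidth.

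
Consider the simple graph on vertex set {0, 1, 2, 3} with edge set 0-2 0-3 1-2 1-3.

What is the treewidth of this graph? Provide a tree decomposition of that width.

The largest bag has 3 vertices, giving width 2; this decomposition certifies tw(G) ≤ 2. The edges 2–1–3–0–2 form a cycle, so G is not a tree and its treewidth is at least 2. Combining the bounds, tw(G) = 2.

Treewidth 2.
One optimal decomposition is:
Bags: B1 = {1, 2, 3}  B2 = {0, 2, 3}
Tree: B1–B2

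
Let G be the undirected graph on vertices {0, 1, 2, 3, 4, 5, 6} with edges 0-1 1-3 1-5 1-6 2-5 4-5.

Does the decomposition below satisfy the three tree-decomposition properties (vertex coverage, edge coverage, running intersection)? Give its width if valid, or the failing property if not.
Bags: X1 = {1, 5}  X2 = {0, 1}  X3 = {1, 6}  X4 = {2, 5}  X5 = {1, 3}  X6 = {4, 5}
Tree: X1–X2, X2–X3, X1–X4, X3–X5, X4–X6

Yes; width 1.

Checking the three conditions: (i) the bags cover all of {0, 1, 2, 3, 4, 5, 6}; (ii) for each edge, some bag contains both endpoints; (iii) the bags containing any fixed vertex form a subtree. All hold, so the decomposition is valid with width 2 − 1 = 1.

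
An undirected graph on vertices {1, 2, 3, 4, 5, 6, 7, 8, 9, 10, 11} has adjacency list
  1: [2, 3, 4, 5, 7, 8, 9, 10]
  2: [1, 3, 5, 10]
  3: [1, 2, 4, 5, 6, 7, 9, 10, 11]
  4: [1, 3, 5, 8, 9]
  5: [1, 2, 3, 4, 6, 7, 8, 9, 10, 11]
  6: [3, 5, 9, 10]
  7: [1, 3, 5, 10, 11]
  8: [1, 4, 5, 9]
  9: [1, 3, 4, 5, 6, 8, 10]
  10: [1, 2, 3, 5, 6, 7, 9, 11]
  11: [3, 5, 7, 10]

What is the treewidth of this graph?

4

A width-4 tree decomposition is:
Bags: B1 = {1, 3, 5, 9, 10}  B2 = {1, 3, 5, 7, 10}  B3 = {1, 3, 4, 5, 9}  B4 = {1, 2, 3, 5, 10}  B5 = {1, 4, 5, 8, 9}  B6 = {3, 5, 6, 9, 10}  B7 = {3, 5, 7, 10, 11}
Tree: B1–B2, B1–B3, B1–B4, B3–B5, B1–B6, B2–B7
The largest bag has 5 vertices, giving width 4; this decomposition certifies tw(G) ≤ 4. Conversely, {1, 4, 5, 8, 9} is a clique of size 5, and the vertices of any clique must share a bag in every tree decomposition; so some bag has ≥ 5 vertices and tw(G) ≥ 4. Combining the bounds, tw(G) = 4.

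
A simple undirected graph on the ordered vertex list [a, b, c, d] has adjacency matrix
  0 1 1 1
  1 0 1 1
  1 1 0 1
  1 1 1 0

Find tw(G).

A width-3 tree decomposition is:
Bags: B1 = {a, b, c, d}
Tree: (single bag)
A single bag containing all 4 vertices is trivially a valid decomposition of width 3. On the other hand G contains the 4-clique {a, b, c, d}. A clique must lie in a single bag of any decomposition, so no decomposition can have width below 3. Hence tw(G) = 3 exactly.

3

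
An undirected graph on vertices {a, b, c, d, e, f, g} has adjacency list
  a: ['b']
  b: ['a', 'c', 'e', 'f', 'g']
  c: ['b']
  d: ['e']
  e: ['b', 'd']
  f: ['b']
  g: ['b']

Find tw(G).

A width-1 tree decomposition is:
Bags: B1 = {b, e}  B2 = {a, b}  B3 = {b, g}  B4 = {b, f}  B5 = {d, e}  B6 = {b, c}
Tree: B1–B2, B2–B3, B1–B4, B1–B5, B3–B6
The largest bag has 2 vertices, giving width 1; this decomposition certifies tw(G) ≤ 1. Any graph with an edge has treewidth ≥ 1, and G has the edge b–e. The upper and lower bounds meet at 1, so that is the treewidth.

1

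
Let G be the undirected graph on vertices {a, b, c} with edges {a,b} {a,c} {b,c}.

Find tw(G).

A width-2 tree decomposition is:
Bags: B1 = {a, b, c}
Tree: (single bag)
A single bag containing all 3 vertices is trivially a valid decomposition of width 2. On the other hand G contains the 3-clique {a, b, c}. A clique must lie in a single bag of any decomposition, so no decomposition can have width below 2. The upper and lower bounds meet at 2, so that is the treewidth.

2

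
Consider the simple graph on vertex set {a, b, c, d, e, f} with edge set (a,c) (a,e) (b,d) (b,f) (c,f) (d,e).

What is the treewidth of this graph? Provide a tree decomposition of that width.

The largest bag has 3 vertices, giving width 2; this decomposition certifies tw(G) ≤ 2. The edges e–a–c–f–b–d–e form a cycle, so G is not a tree and its treewidth is at least 2. Hence tw(G) = 2 exactly.

Treewidth 2.
One such decomposition:
Bags: B1 = {a, c, e}  B2 = {c, e, f}  B3 = {b, e, f}  B4 = {b, d, e}
Tree: B1–B2, B2–B3, B3–B4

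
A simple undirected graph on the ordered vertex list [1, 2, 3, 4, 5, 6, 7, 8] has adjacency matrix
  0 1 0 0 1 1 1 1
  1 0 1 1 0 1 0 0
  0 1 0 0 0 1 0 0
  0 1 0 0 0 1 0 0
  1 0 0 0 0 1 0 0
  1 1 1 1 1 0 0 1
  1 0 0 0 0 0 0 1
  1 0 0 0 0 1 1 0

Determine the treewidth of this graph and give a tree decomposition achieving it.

Treewidth 2.
One optimal decomposition is:
Bags: B1 = {1, 2, 6}  B2 = {1, 5, 6}  B3 = {1, 6, 8}  B4 = {1, 7, 8}  B5 = {2, 3, 6}  B6 = {2, 4, 6}
Tree: B1–B2, B1–B3, B3–B4, B1–B5, B5–B6

Every bag has size at most 3, so the width is 3 − 1 = 2 and tw(G) ≤ 2. For the lower bound, the 3 vertices {1, 6, 8} are pairwise adjacent, and any tree decomposition puts a clique entirely inside one bag — forcing width ≥ 2. The upper and lower bounds meet at 2, so that is the treewidth.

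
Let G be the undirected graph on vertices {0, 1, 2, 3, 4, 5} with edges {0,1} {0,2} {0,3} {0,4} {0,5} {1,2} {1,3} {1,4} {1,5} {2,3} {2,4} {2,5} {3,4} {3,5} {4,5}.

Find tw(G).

A width-5 tree decomposition is:
Bags: B1 = {0, 1, 2, 3, 4, 5}
Tree: (single bag)
A single bag containing all 6 vertices is trivially a valid decomposition of width 5. Conversely, {0, 1, 2, 3, 4, 5} is a clique of size 6, and the vertices of any clique must share a bag in every tree decomposition; so some bag has ≥ 6 vertices and tw(G) ≥ 5. Hence tw(G) = 5 exactly.

5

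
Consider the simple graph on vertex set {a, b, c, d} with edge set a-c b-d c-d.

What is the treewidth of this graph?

A width-1 tree decomposition is:
Bags: B1 = {b, d}  B2 = {c, d}  B3 = {a, c}
Tree: B1–B2, B2–B3
The largest bag has 2 vertices, giving width 1; this decomposition certifies tw(G) ≤ 1. G has an edge, so its treewidth is at least 1. Therefore the treewidth is 1.

1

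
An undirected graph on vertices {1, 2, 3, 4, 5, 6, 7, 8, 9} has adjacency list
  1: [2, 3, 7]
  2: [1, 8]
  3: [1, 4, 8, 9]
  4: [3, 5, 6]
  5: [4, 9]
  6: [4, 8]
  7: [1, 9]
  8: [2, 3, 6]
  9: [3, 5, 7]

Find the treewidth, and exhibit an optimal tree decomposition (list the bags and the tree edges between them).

Each bag holds 4 vertices, so the decomposition has width 3, which upper-bounds the treewidth. For the lower bound: the 4 vertex sets {4,5,6}, {8}, {3}, {1,2,7,9} are disjoint, each induces a connected subgraph, and every pair is joined by at least one edge of G. Contracting each set to a single vertex therefore yields K_{4} as a minor, and since treewidth is minor-monotone, tw(G) ≥ tw(K_{4}) = 3. Therefore the treewidth is 3.

Treewidth 3.
Bags: B1 = {4, 5, 6, 8}  B2 = {3, 4, 5, 8}  B3 = {3, 5, 8, 9}  B4 = {2, 3, 8, 9}  B5 = {1, 2, 3, 9}  B6 = {1, 2, 7, 9}
Tree: B1–B2, B2–B3, B3–B4, B4–B5, B5–B6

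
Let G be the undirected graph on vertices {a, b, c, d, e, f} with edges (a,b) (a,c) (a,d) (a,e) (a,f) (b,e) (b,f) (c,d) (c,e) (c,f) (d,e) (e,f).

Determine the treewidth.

A width-3 tree decomposition is:
Bags: B1 = {a, b, e, f}  B2 = {a, c, e, f}  B3 = {a, c, d, e}
Tree: B1–B2, B2–B3
Every bag has size at most 4, so the width is 4 − 1 = 3 and tw(G) ≤ 3. For the lower bound, the 4 vertices {a, c, d, e} are pairwise adjacent, and any tree decomposition puts a clique entirely inside one bag — forcing width ≥ 3. Therefore the treewidth is 3.

3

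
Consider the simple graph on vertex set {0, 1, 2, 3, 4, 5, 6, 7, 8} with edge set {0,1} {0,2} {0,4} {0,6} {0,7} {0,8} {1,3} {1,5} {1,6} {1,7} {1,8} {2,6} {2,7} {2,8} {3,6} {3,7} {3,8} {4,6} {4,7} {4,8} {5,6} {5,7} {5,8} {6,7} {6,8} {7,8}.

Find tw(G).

A width-4 tree decomposition is:
Bags: B1 = {1, 5, 6, 7, 8}  B2 = {1, 3, 6, 7, 8}  B3 = {0, 1, 6, 7, 8}  B4 = {0, 4, 6, 7, 8}  B5 = {0, 2, 6, 7, 8}
Tree: B1–B2, B2–B3, B3–B4, B3–B5
The largest bag has 5 vertices, giving width 4; this decomposition certifies tw(G) ≤ 4. Conversely, {0, 1, 6, 7, 8} is a clique of size 5, and the vertices of any clique must share a bag in every tree decomposition; so some bag has ≥ 5 vertices and tw(G) ≥ 4. Hence tw(G) = 4 exactly.

4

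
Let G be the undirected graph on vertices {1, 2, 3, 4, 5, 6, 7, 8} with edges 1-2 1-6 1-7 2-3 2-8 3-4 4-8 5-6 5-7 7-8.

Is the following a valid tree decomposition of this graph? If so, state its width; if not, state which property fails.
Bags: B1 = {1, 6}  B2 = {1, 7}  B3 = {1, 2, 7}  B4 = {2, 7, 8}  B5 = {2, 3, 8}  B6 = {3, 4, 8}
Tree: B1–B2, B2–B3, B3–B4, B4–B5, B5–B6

A tree decomposition must satisfy three properties: every vertex lies in some bag; for every edge, both endpoints lie together in some bag; and for every vertex, the bags containing it form a connected subtree. Here vertex 5 appears in no bag, so the decomposition is invalid.

No — vertex 5 appears in no bag.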